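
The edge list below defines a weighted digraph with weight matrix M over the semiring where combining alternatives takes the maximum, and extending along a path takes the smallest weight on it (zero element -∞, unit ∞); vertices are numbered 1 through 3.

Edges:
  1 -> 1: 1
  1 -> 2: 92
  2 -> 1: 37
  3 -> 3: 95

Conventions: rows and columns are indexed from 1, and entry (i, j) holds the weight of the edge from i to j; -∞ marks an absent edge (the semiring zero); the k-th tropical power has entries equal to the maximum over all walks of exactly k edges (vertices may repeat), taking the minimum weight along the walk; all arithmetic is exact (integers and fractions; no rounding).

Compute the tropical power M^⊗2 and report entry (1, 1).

M^⊗2:
  [37, 1, -∞]
  [1, 37, -∞]
  [-∞, -∞, 95]
Key observation: the optimum is the walk 1->2->1, with weight 92 min 37 = 37.
Optimal value attained by: walk 1->2->1.
Answer: (M^⊗2)[1][1] = 37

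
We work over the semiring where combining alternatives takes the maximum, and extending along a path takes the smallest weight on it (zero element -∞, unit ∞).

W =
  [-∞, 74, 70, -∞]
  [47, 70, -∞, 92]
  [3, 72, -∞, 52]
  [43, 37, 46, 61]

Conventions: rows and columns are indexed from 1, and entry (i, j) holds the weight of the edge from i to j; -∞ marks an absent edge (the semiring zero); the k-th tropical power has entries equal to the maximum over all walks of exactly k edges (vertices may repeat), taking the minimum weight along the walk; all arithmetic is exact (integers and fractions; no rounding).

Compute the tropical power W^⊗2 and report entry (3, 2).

W^⊗2:
  [47, 70, -∞, 74]
  [47, 70, 47, 70]
  [47, 70, 46, 72]
  [43, 46, 46, 61]
Key observation: the optimum is the walk 3->2->2, with weight 72 min 70 = 70.
Optimal value attained by: walk 3->2->2.
Answer: (W^⊗2)[3][2] = 70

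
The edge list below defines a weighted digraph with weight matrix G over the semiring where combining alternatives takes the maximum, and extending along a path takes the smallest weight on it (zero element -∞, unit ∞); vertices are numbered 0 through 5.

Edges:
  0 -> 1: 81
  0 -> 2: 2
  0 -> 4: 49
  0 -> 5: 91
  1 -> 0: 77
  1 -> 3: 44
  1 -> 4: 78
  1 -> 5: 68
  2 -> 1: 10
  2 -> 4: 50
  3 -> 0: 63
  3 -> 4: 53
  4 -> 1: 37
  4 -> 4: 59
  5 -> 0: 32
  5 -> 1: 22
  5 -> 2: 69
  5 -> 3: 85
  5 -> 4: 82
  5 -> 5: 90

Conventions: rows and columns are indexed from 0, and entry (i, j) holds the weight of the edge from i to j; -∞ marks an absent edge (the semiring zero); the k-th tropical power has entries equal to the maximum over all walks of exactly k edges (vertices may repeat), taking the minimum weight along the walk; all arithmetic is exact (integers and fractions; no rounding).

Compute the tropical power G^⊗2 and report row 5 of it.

G^⊗2:
  [77, 37, 69, 85, 82, 90]
  [44, 77, 68, 68, 68, 77]
  [10, 37, -∞, 10, 50, 10]
  [-∞, 63, 2, -∞, 53, 63]
  [37, 37, -∞, 37, 59, 37]
  [63, 37, 69, 85, 82, 90]
Answer: row 5 of G^⊗2 = [63, 37, 69, 85, 82, 90]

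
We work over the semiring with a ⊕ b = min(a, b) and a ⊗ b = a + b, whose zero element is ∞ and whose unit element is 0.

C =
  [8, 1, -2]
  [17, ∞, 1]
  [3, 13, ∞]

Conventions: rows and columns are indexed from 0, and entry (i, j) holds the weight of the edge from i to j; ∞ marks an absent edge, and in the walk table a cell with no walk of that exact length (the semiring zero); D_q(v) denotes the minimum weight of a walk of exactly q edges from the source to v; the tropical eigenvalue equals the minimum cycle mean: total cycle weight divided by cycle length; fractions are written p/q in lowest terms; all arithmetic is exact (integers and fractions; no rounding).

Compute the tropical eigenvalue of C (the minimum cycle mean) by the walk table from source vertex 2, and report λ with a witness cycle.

q=0: [∞, ∞, 0]
q=1: [3, 13, ∞]
q=2: [11, 4, 1]
q=3: [4, 12, 5]
Optimal cycle mean attained by: cycle 0->2->0, total (-2) + 3, length 2.
Answer: λ = 1/2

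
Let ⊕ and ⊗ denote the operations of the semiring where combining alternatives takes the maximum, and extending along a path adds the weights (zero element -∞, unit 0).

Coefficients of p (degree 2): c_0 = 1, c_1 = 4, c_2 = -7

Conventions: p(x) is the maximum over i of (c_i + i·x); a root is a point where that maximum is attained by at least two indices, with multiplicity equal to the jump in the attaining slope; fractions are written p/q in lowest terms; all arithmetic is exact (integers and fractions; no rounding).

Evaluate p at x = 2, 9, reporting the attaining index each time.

p(2) = max(1+0·2=1, 4+1·2=6, -7+2·2=-3) = 6 (attained by i=1)
p(9) = max(1+0·9=1, 4+1·9=13, -7+2·9=11) = 13 (attained by i=1)
Answer: p(2) = 6; p(9) = 13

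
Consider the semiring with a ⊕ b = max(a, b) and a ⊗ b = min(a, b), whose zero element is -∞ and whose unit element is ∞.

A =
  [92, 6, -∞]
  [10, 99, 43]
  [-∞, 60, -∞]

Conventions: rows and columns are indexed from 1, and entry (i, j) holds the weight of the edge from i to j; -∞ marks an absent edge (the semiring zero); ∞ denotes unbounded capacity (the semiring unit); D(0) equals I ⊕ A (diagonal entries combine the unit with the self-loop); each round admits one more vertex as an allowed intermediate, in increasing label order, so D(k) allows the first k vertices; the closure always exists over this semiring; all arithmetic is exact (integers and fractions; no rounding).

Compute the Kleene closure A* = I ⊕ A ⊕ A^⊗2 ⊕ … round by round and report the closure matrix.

D(0):
  [∞, 6, -∞]
  [10, ∞, 43]
  [-∞, 60, ∞]
D(1):
  [∞, 6, -∞]
  [10, ∞, 43]
  [-∞, 60, ∞]
D(2):
  [∞, 6, 6]
  [10, ∞, 43]
  [10, 60, ∞]
D(3):
  [∞, 6, 6]
  [10, ∞, 43]
  [10, 60, ∞]
Answer: A* = [[∞, 6, 6], [10, ∞, 43], [10, 60, ∞]]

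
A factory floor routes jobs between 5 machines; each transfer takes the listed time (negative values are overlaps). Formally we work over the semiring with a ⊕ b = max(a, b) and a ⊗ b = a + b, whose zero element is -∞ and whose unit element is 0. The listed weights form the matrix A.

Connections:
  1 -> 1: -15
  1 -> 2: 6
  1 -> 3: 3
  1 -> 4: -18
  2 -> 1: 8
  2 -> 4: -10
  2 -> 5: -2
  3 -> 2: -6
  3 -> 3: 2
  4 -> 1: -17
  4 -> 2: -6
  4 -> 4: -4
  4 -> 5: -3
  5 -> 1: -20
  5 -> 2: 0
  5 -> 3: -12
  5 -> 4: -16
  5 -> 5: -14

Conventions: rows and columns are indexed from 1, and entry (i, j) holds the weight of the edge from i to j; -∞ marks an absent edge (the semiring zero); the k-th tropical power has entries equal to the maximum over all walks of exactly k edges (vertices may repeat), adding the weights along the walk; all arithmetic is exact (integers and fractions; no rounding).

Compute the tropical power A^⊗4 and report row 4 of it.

A^⊗2:
  [14, -3, 5, -4, 4]
  [-7, 14, 11, -10, -13]
  [2, -4, 4, -16, -8]
  [2, -3, -14, -8, -7]
  [8, -14, -10, -10, -2]
A^⊗3:
  [5, 20, 17, -4, -5]
  [22, 5, 13, 4, 12]
  [4, 8, 6, -14, -6]
  [5, 8, 5, -12, -5]
  [-6, 14, 11, -10, -13]
A^⊗4:
  [28, 11, 19, 10, 18]
  [13, 28, 25, 4, 3]
  [16, 10, 8, -2, 6]
  [16, 11, 8, -2, 6]
  [22, 5, 13, 4, 12]
Answer: row 4 of A^⊗4 = [16, 11, 8, -2, 6]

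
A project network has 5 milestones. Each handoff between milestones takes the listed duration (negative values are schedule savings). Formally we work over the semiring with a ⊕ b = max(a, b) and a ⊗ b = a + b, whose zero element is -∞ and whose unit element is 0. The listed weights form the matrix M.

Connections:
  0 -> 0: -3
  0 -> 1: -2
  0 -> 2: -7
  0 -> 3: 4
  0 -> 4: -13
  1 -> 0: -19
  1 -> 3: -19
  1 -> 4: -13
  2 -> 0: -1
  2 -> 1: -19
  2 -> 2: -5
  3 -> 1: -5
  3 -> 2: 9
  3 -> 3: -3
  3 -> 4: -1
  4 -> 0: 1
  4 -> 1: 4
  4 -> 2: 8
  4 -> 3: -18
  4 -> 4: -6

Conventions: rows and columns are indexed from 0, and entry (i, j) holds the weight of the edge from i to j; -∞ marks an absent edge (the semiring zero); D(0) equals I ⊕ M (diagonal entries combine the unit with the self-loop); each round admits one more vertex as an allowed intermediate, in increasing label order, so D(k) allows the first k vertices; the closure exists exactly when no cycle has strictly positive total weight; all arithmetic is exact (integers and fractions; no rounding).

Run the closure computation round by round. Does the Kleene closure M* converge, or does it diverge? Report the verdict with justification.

D(0):
  [0, -2, -7, 4, -13]
  [-19, 0, -∞, -19, -13]
  [-1, -19, 0, -∞, -∞]
  [-∞, -5, 9, 0, -1]
  [1, 4, 8, -18, 0]
D(1):
  [0, -2, -7, 4, -13]
  [-19, 0, -26, -15, -13]
  [-1, -3, 0, 3, -14]
  [-∞, -5, 9, 0, -1]
  [1, 4, 8, 5, 0]
D(2):
  [0, -2, -7, 4, -13]
  [-19, 0, -26, -15, -13]
  [-1, -3, 0, 3, -14]
  [-24, -5, 9, 0, -1]
  [1, 4, 8, 5, 0]
Detection: at round 3, diagonal entry (3, 3) turns strictly positive.
Key observation: the cycle 3->2->0->3 has total weight 9 + (-1) + 4, which is strictly positive.
Answer: DIVERGES — positive cycle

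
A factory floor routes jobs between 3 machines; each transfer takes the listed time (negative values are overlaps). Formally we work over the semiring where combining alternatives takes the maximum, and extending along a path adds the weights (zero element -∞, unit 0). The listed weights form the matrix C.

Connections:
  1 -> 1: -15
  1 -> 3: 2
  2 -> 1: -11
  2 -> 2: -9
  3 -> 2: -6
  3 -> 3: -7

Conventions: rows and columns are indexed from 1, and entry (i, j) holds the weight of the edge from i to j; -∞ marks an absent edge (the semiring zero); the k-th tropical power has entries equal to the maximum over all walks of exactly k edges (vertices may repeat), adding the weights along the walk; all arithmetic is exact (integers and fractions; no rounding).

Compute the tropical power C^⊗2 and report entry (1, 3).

C^⊗2:
  [-30, -4, -5]
  [-20, -18, -9]
  [-17, -13, -14]
Key observation: the optimum is the walk 1->3->3, with weight 2 + (-7) = -5.
Optimal value attained by: walk 1->3->3.
Answer: (C^⊗2)[1][3] = -5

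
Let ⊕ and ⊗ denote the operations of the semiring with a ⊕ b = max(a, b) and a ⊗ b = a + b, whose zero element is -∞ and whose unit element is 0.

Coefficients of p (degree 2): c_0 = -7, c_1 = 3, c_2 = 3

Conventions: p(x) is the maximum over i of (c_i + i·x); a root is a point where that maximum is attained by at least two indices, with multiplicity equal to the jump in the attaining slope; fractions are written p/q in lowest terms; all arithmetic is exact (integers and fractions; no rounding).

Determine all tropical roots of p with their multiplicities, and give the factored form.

hull edge (i=0, c=-7) to (i=1, c=3): slope 10, span 1
hull edge (i=1, c=3) to (i=2, c=3): slope 0, span 1
Factored form: p(x) = 3 ⊗ (x ⊕ (-10)) ⊗ (x ⊕ 0)
Answer: roots = -10 (mult 1), 0 (mult 1)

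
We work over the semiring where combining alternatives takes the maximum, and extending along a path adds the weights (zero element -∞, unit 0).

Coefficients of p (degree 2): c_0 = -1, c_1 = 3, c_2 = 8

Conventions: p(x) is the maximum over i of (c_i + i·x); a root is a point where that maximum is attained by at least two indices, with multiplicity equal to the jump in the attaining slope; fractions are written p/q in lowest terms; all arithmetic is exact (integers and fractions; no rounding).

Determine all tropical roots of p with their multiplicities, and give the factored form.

hull edge (i=0, c=-1) to (i=2, c=8): slope 9/2, span 2
Factored form: p(x) = 8 ⊗ (x ⊕ (-9/2)) ⊗ (x ⊕ (-9/2))
Answer: roots = -9/2 (mult 2)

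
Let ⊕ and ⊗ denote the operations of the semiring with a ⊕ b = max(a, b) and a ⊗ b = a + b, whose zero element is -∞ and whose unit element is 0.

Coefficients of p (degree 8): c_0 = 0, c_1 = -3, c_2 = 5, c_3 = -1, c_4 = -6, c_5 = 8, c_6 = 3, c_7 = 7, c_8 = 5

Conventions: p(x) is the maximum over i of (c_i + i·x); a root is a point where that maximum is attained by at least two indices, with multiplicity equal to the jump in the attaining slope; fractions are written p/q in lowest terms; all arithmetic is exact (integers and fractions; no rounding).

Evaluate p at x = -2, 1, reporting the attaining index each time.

p(-2) = max(0+0·(-2)=0, -3+1·(-2)=-5, 5+2·(-2)=1, -1+3·(-2)=-7, -6+4·(-2)=-14, 8+5·(-2)=-2, 3+6·(-2)=-9, 7+7·(-2)=-7, 5+8·(-2)=-11) = 1 (attained by i=2)
p(1) = max(0+0·1=0, -3+1·1=-2, 5+2·1=7, -1+3·1=2, -6+4·1=-2, 8+5·1=13, 3+6·1=9, 7+7·1=14, 5+8·1=13) = 14 (attained by i=7)
Answer: p(-2) = 1; p(1) = 14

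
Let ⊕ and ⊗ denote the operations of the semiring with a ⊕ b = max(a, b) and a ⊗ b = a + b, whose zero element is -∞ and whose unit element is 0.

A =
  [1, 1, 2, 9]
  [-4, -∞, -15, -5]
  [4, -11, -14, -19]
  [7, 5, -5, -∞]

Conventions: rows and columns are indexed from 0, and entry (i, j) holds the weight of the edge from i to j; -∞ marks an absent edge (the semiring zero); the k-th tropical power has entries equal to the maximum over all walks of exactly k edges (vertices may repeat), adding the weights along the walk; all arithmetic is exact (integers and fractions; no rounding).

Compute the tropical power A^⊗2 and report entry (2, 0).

A^⊗2:
  [16, 14, 4, 10]
  [2, 0, -2, 5]
  [5, 5, 6, 13]
  [8, 8, 9, 16]
Key observation: the optimum is the walk 2->0->0, with weight 4 + 1 = 5.
Optimal value attained by: walk 2->0->0.
Answer: (A^⊗2)[2][0] = 5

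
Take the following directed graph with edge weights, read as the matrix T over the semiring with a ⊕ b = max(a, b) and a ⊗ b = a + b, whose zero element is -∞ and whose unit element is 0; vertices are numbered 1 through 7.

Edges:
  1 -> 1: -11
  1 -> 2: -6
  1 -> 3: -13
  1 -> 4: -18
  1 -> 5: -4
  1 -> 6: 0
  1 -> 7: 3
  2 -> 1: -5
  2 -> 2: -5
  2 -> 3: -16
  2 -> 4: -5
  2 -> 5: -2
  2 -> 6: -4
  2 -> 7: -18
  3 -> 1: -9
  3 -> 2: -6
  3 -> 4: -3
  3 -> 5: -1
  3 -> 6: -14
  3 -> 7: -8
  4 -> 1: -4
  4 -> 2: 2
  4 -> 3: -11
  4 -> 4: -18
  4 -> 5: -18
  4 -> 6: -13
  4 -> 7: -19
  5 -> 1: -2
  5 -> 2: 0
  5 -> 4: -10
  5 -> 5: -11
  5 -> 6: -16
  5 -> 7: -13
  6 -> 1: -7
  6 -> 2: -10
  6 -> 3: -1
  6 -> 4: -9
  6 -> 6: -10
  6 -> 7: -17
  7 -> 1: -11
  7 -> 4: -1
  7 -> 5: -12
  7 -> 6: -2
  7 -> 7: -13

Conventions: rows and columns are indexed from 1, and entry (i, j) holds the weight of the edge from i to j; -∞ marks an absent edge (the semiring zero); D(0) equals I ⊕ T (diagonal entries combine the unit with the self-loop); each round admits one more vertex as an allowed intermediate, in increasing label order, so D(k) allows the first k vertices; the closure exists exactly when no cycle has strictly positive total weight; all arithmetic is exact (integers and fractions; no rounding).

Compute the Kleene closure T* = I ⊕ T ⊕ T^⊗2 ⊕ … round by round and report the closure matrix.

D(0):
  [0, -6, -13, -18, -4, 0, 3]
  [-5, 0, -16, -5, -2, -4, -18]
  [-9, -6, 0, -3, -1, -14, -8]
  [-4, 2, -11, 0, -18, -13, -19]
  [-2, 0, -∞, -10, 0, -16, -13]
  [-7, -10, -1, -9, -∞, 0, -17]
  [-11, -∞, -∞, -1, -12, -2, 0]
D(1):
  [0, -6, -13, -18, -4, 0, 3]
  [-5, 0, -16, -5, -2, -4, -2]
  [-9, -6, 0, -3, -1, -9, -6]
  [-4, 2, -11, 0, -8, -4, -1]
  [-2, 0, -15, -10, 0, -2, 1]
  [-7, -10, -1, -9, -11, 0, -4]
  [-11, -17, -24, -1, -12, -2, 0]
D(2):
  [0, -6, -13, -11, -4, 0, 3]
  [-5, 0, -16, -5, -2, -4, -2]
  [-9, -6, 0, -3, -1, -9, -6]
  [-3, 2, -11, 0, 0, -2, 0]
  [-2, 0, -15, -5, 0, -2, 1]
  [-7, -10, -1, -9, -11, 0, -4]
  [-11, -17, -24, -1, -12, -2, 0]
D(3):
  [0, -6, -13, -11, -4, 0, 3]
  [-5, 0, -16, -5, -2, -4, -2]
  [-9, -6, 0, -3, -1, -9, -6]
  [-3, 2, -11, 0, 0, -2, 0]
  [-2, 0, -15, -5, 0, -2, 1]
  [-7, -7, -1, -4, -2, 0, -4]
  [-11, -17, -24, -1, -12, -2, 0]
D(4):
  [0, -6, -13, -11, -4, 0, 3]
  [-5, 0, -16, -5, -2, -4, -2]
  [-6, -1, 0, -3, -1, -5, -3]
  [-3, 2, -11, 0, 0, -2, 0]
  [-2, 0, -15, -5, 0, -2, 1]
  [-7, -2, -1, -4, -2, 0, -4]
  [-4, 1, -12, -1, -1, -2, 0]
D(5):
  [0, -4, -13, -9, -4, 0, 3]
  [-4, 0, -16, -5, -2, -4, -1]
  [-3, -1, 0, -3, -1, -3, 0]
  [-2, 2, -11, 0, 0, -2, 1]
  [-2, 0, -15, -5, 0, -2, 1]
  [-4, -2, -1, -4, -2, 0, -1]
  [-3, 1, -12, -1, -1, -2, 0]
D(6):
  [0, -2, -1, -4, -2, 0, 3]
  [-4, 0, -5, -5, -2, -4, -1]
  [-3, -1, 0, -3, -1, -3, 0]
  [-2, 2, -3, 0, 0, -2, 1]
  [-2, 0, -3, -5, 0, -2, 1]
  [-4, -2, -1, -4, -2, 0, -1]
  [-3, 1, -3, -1, -1, -2, 0]
D(7):
  [0, 4, 0, 2, 2, 1, 3]
  [-4, 0, -4, -2, -2, -3, -1]
  [-3, 1, 0, -1, -1, -2, 0]
  [-2, 2, -2, 0, 0, -1, 1]
  [-2, 2, -2, 0, 0, -1, 1]
  [-4, 0, -1, -2, -2, 0, -1]
  [-3, 1, -3, -1, -1, -2, 0]
Answer: T* = [[0, 4, 0, 2, 2, 1, 3], [-4, 0, -4, -2, -2, -3, -1], [-3, 1, 0, -1, -1, -2, 0], [-2, 2, -2, 0, 0, -1, 1], [-2, 2, -2, 0, 0, -1, 1], [-4, 0, -1, -2, -2, 0, -1], [-3, 1, -3, -1, -1, -2, 0]]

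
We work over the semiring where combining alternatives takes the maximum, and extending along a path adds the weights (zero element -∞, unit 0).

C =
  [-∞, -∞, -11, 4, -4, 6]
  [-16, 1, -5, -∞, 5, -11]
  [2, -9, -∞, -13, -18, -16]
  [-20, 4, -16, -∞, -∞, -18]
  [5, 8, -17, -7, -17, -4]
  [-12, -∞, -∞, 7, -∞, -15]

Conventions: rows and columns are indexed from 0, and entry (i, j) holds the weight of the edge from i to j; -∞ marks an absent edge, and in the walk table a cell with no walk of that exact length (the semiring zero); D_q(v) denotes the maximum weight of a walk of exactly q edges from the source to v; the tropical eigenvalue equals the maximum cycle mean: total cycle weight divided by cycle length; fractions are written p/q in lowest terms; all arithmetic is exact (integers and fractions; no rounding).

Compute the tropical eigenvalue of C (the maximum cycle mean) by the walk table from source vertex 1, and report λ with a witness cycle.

q=0: [-∞, 0, -∞, -∞, -∞, -∞]
q=1: [-16, 1, -5, -∞, 5, -11]
q=2: [10, 13, -4, -2, 6, 1]
q=3: [11, 14, 8, 14, 18, 16]
q=4: [23, 26, 9, 23, 19, 17]
q=5: [24, 27, 21, 27, 31, 29]
q=6: [36, 39, 22, 36, 32, 30]
Optimal cycle mean attained by: cycle 1->4->1, total 5 + 8, length 2.
Answer: λ = 13/2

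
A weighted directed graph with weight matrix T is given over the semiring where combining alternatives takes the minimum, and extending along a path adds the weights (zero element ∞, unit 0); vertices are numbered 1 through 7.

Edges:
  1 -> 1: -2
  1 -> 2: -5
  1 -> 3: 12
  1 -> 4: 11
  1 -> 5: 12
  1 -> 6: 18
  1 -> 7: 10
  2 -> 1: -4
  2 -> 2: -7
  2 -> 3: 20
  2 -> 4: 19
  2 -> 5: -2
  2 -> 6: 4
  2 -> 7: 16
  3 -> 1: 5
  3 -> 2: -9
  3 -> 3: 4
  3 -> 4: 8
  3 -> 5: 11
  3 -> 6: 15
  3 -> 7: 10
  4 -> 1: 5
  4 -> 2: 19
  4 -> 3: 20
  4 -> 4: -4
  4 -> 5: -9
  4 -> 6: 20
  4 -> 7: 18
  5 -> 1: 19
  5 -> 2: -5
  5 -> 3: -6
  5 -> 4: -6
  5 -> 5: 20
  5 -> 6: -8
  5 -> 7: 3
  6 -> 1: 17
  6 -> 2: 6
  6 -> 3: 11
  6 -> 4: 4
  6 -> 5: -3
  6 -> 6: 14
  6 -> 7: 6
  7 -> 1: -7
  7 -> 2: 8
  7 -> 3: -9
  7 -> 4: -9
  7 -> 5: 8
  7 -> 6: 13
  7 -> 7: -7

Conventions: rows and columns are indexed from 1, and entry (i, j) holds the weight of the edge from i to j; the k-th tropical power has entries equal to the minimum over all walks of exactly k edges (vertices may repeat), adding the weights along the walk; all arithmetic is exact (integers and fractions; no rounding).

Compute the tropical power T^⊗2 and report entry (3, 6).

T^⊗2:
  [-9, -12, 1, 1, -7, -1, 3]
  [-11, -14, -8, -8, -9, -10, 1]
  [-13, -16, 1, 1, -11, -5, 3]
  [1, -14, -15, -15, -13, -17, -6]
  [-9, -15, -6, -10, -15, -1, -4]
  [-1, -8, -9, -9, -5, -11, -1]
  [-14, -18, -16, -16, -18, 0, -14]
Key observation: the optimum is the walk 3->2->6, with weight (-9) + 4 = -5.
Optimal value attained by: walk 3->2->6.
Answer: (T^⊗2)[3][6] = -5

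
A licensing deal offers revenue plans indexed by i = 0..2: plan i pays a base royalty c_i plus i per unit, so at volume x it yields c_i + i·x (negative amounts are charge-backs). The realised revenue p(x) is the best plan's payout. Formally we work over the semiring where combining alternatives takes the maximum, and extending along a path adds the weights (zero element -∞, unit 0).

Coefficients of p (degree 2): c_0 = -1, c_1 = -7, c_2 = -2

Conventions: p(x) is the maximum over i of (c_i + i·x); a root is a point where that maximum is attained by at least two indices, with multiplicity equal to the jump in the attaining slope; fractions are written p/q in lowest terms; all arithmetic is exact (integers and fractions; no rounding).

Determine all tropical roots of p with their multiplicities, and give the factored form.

hull edge (i=0, c=-1) to (i=2, c=-2): slope -1/2, span 2
Factored form: p(x) = -2 ⊗ (x ⊕ 1/2) ⊗ (x ⊕ 1/2)
Answer: roots = 1/2 (mult 2)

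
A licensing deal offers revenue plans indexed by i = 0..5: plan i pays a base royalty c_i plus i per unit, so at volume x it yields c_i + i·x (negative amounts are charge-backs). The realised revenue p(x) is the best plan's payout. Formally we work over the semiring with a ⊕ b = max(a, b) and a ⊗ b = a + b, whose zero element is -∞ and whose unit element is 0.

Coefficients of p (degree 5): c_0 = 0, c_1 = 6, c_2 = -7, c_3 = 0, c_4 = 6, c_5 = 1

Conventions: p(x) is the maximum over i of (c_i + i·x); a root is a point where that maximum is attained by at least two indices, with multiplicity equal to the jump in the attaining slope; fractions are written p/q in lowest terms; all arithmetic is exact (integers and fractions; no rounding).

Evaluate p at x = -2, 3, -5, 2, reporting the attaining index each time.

p(-2) = max(0+0·(-2)=0, 6+1·(-2)=4, -7+2·(-2)=-11, 0+3·(-2)=-6, 6+4·(-2)=-2, 1+5·(-2)=-9) = 4 (attained by i=1)
p(3) = max(0+0·3=0, 6+1·3=9, -7+2·3=-1, 0+3·3=9, 6+4·3=18, 1+5·3=16) = 18 (attained by i=4)
p(-5) = max(0+0·(-5)=0, 6+1·(-5)=1, -7+2·(-5)=-17, 0+3·(-5)=-15, 6+4·(-5)=-14, 1+5·(-5)=-24) = 1 (attained by i=1)
p(2) = max(0+0·2=0, 6+1·2=8, -7+2·2=-3, 0+3·2=6, 6+4·2=14, 1+5·2=11) = 14 (attained by i=4)
Answer: p(-2) = 4; p(3) = 18; p(-5) = 1; p(2) = 14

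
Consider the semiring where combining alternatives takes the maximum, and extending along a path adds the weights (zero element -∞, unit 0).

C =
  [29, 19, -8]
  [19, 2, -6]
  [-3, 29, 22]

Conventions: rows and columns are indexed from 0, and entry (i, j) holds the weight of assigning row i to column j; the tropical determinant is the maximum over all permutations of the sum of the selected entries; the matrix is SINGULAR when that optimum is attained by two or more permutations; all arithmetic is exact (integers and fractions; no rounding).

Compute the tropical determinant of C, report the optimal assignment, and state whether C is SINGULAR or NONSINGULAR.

σ = (0, 1, 2): 29 + 2 + 22 = 53
σ = (0, 2, 1): 29 + (-6) + 29 = 52
σ = (1, 0, 2): 19 + 19 + 22 = 60
σ = (1, 2, 0): 19 + (-6) + (-3) = 10
σ = (2, 0, 1): (-8) + 19 + 29 = 40
σ = (2, 1, 0): (-8) + 2 + (-3) = -9
Optimal value attained by: σ = (1, 0, 2).
Answer: det⊕(C) = 60; verdict: NONSINGULAR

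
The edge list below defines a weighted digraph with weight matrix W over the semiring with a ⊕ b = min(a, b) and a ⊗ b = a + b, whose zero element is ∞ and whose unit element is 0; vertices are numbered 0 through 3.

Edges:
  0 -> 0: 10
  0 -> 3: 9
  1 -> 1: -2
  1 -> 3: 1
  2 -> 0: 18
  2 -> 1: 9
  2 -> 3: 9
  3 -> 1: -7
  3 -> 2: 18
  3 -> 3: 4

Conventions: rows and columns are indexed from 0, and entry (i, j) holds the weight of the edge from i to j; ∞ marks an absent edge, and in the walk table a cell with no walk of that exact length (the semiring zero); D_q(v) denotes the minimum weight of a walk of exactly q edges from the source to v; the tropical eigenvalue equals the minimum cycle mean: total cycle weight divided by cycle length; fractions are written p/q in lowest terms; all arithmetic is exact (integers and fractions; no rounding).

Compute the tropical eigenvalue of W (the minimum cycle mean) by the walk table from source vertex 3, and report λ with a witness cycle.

q=0: [∞, ∞, ∞, 0]
q=1: [∞, -7, 18, 4]
q=2: [36, -9, 22, -6]
q=3: [40, -13, 12, -8]
q=4: [30, -15, 10, -12]
Optimal cycle mean attained by: cycle 1->3->1, total 1 + (-7), length 2.
Answer: λ = -3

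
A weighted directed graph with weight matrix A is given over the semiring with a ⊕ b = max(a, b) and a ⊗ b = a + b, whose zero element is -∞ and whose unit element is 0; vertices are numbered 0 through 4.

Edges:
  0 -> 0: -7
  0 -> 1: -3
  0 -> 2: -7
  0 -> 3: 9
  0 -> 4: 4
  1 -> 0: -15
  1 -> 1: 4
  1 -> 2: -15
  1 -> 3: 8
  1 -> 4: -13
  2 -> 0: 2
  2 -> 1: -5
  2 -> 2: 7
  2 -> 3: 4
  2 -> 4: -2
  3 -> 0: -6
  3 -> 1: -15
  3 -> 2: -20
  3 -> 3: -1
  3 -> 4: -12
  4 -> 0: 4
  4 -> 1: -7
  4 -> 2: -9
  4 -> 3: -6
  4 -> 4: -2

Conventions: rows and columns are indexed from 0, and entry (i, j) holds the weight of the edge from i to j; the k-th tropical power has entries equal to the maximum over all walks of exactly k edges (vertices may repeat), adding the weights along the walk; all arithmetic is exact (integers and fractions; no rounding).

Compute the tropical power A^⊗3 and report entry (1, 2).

A^⊗2:
  [8, 1, 0, 8, 2]
  [2, 8, -8, 12, -4]
  [9, 2, 14, 11, 6]
  [-7, -9, -13, 3, -2]
  [2, 1, -2, 13, 8]
A^⊗3:
  [6, 5, 7, 17, 12]
  [6, 12, -1, 16, 6]
  [16, 9, 21, 18, 13]
  [2, -5, -6, 2, -3]
  [12, 5, 5, 12, 6]
Key observation: the optimum is the walk 1->2->2->2, with weight (-15) + 7 + 7 = -1.
Optimal value attained by: walk 1->2->2->2.
Answer: (A^⊗3)[1][2] = -1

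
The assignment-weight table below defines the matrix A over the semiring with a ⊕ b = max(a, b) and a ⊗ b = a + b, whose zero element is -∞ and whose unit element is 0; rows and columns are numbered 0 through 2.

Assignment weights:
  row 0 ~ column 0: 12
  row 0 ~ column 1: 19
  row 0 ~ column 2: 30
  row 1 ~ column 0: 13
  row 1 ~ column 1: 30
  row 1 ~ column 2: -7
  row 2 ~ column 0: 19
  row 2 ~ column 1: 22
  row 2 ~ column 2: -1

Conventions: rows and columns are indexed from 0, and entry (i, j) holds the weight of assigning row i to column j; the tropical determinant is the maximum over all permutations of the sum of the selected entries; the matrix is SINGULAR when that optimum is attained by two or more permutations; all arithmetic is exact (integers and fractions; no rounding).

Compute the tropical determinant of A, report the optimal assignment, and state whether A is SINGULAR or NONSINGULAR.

σ = (0, 1, 2): 12 + 30 + (-1) = 41
σ = (0, 2, 1): 12 + (-7) + 22 = 27
σ = (1, 0, 2): 19 + 13 + (-1) = 31
σ = (1, 2, 0): 19 + (-7) + 19 = 31
σ = (2, 0, 1): 30 + 13 + 22 = 65
σ = (2, 1, 0): 30 + 30 + 19 = 79
Optimal value attained by: σ = (2, 1, 0).
Answer: det⊕(A) = 79; verdict: NONSINGULAR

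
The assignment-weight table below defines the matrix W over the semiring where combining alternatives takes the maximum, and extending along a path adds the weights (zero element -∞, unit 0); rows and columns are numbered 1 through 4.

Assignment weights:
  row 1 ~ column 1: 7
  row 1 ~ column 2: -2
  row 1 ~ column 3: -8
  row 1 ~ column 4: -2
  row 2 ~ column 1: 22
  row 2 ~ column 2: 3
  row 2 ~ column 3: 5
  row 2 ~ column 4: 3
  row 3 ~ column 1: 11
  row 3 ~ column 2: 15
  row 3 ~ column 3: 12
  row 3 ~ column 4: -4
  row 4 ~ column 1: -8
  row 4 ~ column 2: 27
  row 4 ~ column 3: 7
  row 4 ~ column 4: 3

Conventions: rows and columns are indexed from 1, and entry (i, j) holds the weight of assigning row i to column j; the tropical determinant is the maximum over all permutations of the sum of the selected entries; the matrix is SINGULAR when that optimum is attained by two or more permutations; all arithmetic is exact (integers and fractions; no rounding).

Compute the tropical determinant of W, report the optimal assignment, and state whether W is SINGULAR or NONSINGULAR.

σ = (1, 2, 3, 4): 7 + 3 + 12 + 3 = 25
σ = (1, 2, 4, 3): 7 + 3 + (-4) + 7 = 13
σ = (1, 3, 2, 4): 7 + 5 + 15 + 3 = 30
σ = (1, 3, 4, 2): 7 + 5 + (-4) + 27 = 35
σ = (1, 4, 2, 3): 7 + 3 + 15 + 7 = 32
σ = (1, 4, 3, 2): 7 + 3 + 12 + 27 = 49
σ = (2, 1, 3, 4): (-2) + 22 + 12 + 3 = 35
σ = (2, 1, 4, 3): (-2) + 22 + (-4) + 7 = 23
σ = (2, 3, 1, 4): (-2) + 5 + 11 + 3 = 17
σ = (2, 3, 4, 1): (-2) + 5 + (-4) + (-8) = -9
σ = (2, 4, 1, 3): (-2) + 3 + 11 + 7 = 19
σ = (2, 4, 3, 1): (-2) + 3 + 12 + (-8) = 5
σ = (3, 1, 2, 4): (-8) + 22 + 15 + 3 = 32
σ = (3, 1, 4, 2): (-8) + 22 + (-4) + 27 = 37
σ = (3, 2, 1, 4): (-8) + 3 + 11 + 3 = 9
σ = (3, 2, 4, 1): (-8) + 3 + (-4) + (-8) = -17
σ = (3, 4, 1, 2): (-8) + 3 + 11 + 27 = 33
σ = (3, 4, 2, 1): (-8) + 3 + 15 + (-8) = 2
σ = (4, 1, 2, 3): (-2) + 22 + 15 + 7 = 42
σ = (4, 1, 3, 2): (-2) + 22 + 12 + 27 = 59
σ = (4, 2, 1, 3): (-2) + 3 + 11 + 7 = 19
σ = (4, 2, 3, 1): (-2) + 3 + 12 + (-8) = 5
σ = (4, 3, 1, 2): (-2) + 5 + 11 + 27 = 41
σ = (4, 3, 2, 1): (-2) + 5 + 15 + (-8) = 10
Optimal value attained by: σ = (4, 1, 3, 2).
Answer: det⊕(W) = 59; verdict: NONSINGULAR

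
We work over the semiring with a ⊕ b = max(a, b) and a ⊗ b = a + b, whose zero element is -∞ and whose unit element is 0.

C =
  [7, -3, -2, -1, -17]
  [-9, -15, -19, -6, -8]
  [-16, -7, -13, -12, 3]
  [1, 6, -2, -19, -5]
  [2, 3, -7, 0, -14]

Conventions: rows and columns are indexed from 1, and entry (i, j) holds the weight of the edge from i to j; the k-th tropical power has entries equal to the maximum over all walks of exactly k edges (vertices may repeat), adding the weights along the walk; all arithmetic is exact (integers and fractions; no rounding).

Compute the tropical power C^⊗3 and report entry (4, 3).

C^⊗2:
  [14, 5, 5, 6, 1]
  [-2, 0, -8, -8, -11]
  [5, 6, -4, 3, -10]
  [8, -2, -1, 0, 1]
  [9, 6, 0, 1, -4]
C^⊗3:
  [21, 12, 12, 13, 8]
  [5, -2, -4, -3, -5]
  [12, 9, 3, 4, -1]
  [15, 6, 6, 7, 2]
  [16, 7, 7, 8, 3]
Key observation: the optimum is the walk 4->1->1->3, with weight 1 + 7 + (-2) = 6.
Optimal value attained by: walk 4->1->1->3.
Answer: (C^⊗3)[4][3] = 6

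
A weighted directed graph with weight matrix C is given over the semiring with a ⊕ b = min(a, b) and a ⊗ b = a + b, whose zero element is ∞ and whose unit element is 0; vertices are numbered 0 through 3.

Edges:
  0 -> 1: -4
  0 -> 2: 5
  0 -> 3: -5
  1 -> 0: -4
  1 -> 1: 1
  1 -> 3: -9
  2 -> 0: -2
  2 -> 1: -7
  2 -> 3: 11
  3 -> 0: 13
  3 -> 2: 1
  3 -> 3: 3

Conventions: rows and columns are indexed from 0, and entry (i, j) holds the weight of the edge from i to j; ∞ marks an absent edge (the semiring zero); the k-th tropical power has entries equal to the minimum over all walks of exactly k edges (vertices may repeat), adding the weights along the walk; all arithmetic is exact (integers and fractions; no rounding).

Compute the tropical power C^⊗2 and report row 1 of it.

C^⊗2:
  [-8, -3, -4, -13]
  [-3, -8, -8, -9]
  [-11, -6, 3, -16]
  [-1, -6, 4, 6]
Answer: row 1 of C^⊗2 = [-3, -8, -8, -9]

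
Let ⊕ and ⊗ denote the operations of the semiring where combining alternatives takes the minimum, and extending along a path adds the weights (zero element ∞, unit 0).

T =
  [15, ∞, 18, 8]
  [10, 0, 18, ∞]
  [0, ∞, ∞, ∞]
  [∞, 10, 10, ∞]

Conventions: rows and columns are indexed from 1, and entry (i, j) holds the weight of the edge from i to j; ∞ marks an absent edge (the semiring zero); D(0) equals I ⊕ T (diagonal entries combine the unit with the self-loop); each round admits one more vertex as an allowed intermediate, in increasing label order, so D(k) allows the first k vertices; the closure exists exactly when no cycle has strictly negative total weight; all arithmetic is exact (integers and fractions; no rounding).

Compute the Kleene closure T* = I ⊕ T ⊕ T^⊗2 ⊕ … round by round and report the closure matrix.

D(0):
  [0, ∞, 18, 8]
  [10, 0, 18, ∞]
  [0, ∞, 0, ∞]
  [∞, 10, 10, 0]
D(1):
  [0, ∞, 18, 8]
  [10, 0, 18, 18]
  [0, ∞, 0, 8]
  [∞, 10, 10, 0]
D(2):
  [0, ∞, 18, 8]
  [10, 0, 18, 18]
  [0, ∞, 0, 8]
  [20, 10, 10, 0]
D(3):
  [0, ∞, 18, 8]
  [10, 0, 18, 18]
  [0, ∞, 0, 8]
  [10, 10, 10, 0]
D(4):
  [0, 18, 18, 8]
  [10, 0, 18, 18]
  [0, 18, 0, 8]
  [10, 10, 10, 0]
Answer: T* = [[0, 18, 18, 8], [10, 0, 18, 18], [0, 18, 0, 8], [10, 10, 10, 0]]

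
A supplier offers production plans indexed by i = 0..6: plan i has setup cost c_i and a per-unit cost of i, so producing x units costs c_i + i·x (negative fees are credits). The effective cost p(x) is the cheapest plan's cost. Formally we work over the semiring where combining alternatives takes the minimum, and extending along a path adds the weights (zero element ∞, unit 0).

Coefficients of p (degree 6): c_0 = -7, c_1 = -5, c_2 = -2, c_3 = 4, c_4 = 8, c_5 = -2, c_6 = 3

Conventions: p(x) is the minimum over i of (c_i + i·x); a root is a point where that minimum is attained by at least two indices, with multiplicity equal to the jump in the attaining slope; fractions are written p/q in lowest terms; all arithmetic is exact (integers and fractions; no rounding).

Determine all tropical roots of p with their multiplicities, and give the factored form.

hull edge (i=0, c=-7) to (i=5, c=-2): slope 1, span 5
hull edge (i=5, c=-2) to (i=6, c=3): slope 5, span 1
Factored form: p(x) = 3 ⊗ (x ⊕ (-5)) ⊗ (x ⊕ (-1)) ⊗ (x ⊕ (-1)) ⊗ (x ⊕ (-1)) ⊗ (x ⊕ (-1)) ⊗ (x ⊕ (-1))
Answer: roots = -5 (mult 1), -1 (mult 5)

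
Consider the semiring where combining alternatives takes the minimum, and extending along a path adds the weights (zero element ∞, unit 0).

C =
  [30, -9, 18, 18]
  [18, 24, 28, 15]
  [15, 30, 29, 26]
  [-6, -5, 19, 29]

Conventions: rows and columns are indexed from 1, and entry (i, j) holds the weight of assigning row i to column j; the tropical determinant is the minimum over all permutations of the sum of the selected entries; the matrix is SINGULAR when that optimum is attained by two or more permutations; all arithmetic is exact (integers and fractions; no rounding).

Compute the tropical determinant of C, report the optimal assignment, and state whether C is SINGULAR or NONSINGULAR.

σ = (1, 2, 3, 4): 30 + 24 + 29 + 29 = 112
σ = (1, 2, 4, 3): 30 + 24 + 26 + 19 = 99
σ = (1, 3, 2, 4): 30 + 28 + 30 + 29 = 117
σ = (1, 3, 4, 2): 30 + 28 + 26 + (-5) = 79
σ = (1, 4, 2, 3): 30 + 15 + 30 + 19 = 94
σ = (1, 4, 3, 2): 30 + 15 + 29 + (-5) = 69
σ = (2, 1, 3, 4): (-9) + 18 + 29 + 29 = 67
σ = (2, 1, 4, 3): (-9) + 18 + 26 + 19 = 54
σ = (2, 3, 1, 4): (-9) + 28 + 15 + 29 = 63
σ = (2, 3, 4, 1): (-9) + 28 + 26 + (-6) = 39
σ = (2, 4, 1, 3): (-9) + 15 + 15 + 19 = 40
σ = (2, 4, 3, 1): (-9) + 15 + 29 + (-6) = 29
σ = (3, 1, 2, 4): 18 + 18 + 30 + 29 = 95
σ = (3, 1, 4, 2): 18 + 18 + 26 + (-5) = 57
σ = (3, 2, 1, 4): 18 + 24 + 15 + 29 = 86
σ = (3, 2, 4, 1): 18 + 24 + 26 + (-6) = 62
σ = (3, 4, 1, 2): 18 + 15 + 15 + (-5) = 43
σ = (3, 4, 2, 1): 18 + 15 + 30 + (-6) = 57
σ = (4, 1, 2, 3): 18 + 18 + 30 + 19 = 85
σ = (4, 1, 3, 2): 18 + 18 + 29 + (-5) = 60
σ = (4, 2, 1, 3): 18 + 24 + 15 + 19 = 76
σ = (4, 2, 3, 1): 18 + 24 + 29 + (-6) = 65
σ = (4, 3, 1, 2): 18 + 28 + 15 + (-5) = 56
σ = (4, 3, 2, 1): 18 + 28 + 30 + (-6) = 70
Optimal value attained by: σ = (2, 4, 3, 1).
Answer: det⊕(C) = 29; verdict: NONSINGULAR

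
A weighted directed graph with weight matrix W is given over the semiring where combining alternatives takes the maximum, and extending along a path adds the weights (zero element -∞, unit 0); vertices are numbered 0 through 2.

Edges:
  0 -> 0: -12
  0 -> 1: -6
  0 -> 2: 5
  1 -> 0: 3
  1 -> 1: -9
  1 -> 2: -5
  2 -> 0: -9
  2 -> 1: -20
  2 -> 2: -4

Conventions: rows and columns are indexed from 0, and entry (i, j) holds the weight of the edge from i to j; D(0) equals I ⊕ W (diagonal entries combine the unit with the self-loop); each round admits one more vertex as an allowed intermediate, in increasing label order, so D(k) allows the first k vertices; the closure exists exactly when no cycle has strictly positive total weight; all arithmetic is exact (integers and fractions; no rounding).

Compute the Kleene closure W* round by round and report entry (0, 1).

D(0):
  [0, -6, 5]
  [3, 0, -5]
  [-9, -20, 0]
D(1):
  [0, -6, 5]
  [3, 0, 8]
  [-9, -15, 0]
D(2):
  [0, -6, 5]
  [3, 0, 8]
  [-9, -15, 0]
D(3):
  [0, -6, 5]
  [3, 0, 8]
  [-9, -15, 0]
Answer: W*[0][1] = -6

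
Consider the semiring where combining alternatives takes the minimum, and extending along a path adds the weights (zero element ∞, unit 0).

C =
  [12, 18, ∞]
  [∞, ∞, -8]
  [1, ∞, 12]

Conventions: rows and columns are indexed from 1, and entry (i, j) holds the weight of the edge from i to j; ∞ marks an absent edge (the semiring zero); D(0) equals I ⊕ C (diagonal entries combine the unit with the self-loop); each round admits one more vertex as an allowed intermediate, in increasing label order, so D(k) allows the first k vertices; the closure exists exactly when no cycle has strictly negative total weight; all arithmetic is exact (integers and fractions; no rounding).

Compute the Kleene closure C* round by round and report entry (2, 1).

D(0):
  [0, 18, ∞]
  [∞, 0, -8]
  [1, ∞, 0]
D(1):
  [0, 18, ∞]
  [∞, 0, -8]
  [1, 19, 0]
D(2):
  [0, 18, 10]
  [∞, 0, -8]
  [1, 19, 0]
D(3):
  [0, 18, 10]
  [-7, 0, -8]
  [1, 19, 0]
Answer: C*[2][1] = -7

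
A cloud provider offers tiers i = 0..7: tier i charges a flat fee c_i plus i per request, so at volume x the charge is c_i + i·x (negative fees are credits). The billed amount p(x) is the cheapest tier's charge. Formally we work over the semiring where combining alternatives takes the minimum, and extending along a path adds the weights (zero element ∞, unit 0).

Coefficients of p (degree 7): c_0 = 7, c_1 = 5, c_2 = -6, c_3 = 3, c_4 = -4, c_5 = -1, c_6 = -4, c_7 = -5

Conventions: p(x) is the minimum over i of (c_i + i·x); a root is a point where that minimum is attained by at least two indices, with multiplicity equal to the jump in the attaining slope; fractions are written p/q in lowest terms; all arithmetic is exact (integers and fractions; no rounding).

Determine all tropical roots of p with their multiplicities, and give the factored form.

hull edge (i=0, c=7) to (i=2, c=-6): slope -13/2, span 2
hull edge (i=2, c=-6) to (i=7, c=-5): slope 1/5, span 5
Factored form: p(x) = -5 ⊗ (x ⊕ (-1/5)) ⊗ (x ⊕ (-1/5)) ⊗ (x ⊕ (-1/5)) ⊗ (x ⊕ (-1/5)) ⊗ (x ⊕ (-1/5)) ⊗ (x ⊕ 13/2) ⊗ (x ⊕ 13/2)
Answer: roots = -1/5 (mult 5), 13/2 (mult 2)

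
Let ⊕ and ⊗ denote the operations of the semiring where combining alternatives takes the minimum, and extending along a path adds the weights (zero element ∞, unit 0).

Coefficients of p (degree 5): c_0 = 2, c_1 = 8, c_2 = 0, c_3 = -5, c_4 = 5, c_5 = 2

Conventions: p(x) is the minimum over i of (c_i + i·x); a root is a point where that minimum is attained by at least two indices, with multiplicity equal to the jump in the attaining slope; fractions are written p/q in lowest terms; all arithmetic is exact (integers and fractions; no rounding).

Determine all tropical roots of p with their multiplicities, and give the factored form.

hull edge (i=0, c=2) to (i=3, c=-5): slope -7/3, span 3
hull edge (i=3, c=-5) to (i=5, c=2): slope 7/2, span 2
Factored form: p(x) = 2 ⊗ (x ⊕ (-7/2)) ⊗ (x ⊕ (-7/2)) ⊗ (x ⊕ 7/3) ⊗ (x ⊕ 7/3) ⊗ (x ⊕ 7/3)
Answer: roots = -7/2 (mult 2), 7/3 (mult 3)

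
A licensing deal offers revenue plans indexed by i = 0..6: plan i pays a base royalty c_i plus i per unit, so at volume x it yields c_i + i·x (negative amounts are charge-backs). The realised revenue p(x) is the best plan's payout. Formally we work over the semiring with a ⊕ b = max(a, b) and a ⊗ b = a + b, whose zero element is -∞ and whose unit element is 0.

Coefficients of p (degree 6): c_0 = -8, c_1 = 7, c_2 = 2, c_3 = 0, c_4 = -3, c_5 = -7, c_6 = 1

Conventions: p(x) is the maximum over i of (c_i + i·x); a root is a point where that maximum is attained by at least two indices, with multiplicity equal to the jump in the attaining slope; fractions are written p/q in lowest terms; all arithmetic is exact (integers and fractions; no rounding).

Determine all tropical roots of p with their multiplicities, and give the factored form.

hull edge (i=0, c=-8) to (i=1, c=7): slope 15, span 1
hull edge (i=1, c=7) to (i=6, c=1): slope -6/5, span 5
Factored form: p(x) = 1 ⊗ (x ⊕ (-15)) ⊗ (x ⊕ 6/5) ⊗ (x ⊕ 6/5) ⊗ (x ⊕ 6/5) ⊗ (x ⊕ 6/5) ⊗ (x ⊕ 6/5)
Answer: roots = -15 (mult 1), 6/5 (mult 5)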